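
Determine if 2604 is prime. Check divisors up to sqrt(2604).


2604 / 2 = 1302 (exact division)
2604 is NOT prime.

No, 2604 is not prime


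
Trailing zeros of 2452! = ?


floor(2452/5) = 490
floor(2452/25) = 98
floor(2452/125) = 19
floor(2452/625) = 3
Total = 610

610 trailing zeros


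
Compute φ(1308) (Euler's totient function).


1308 = 2^2 × 3 × 109
Prime factors: 2, 3, 109
φ(1308) = 1308 × (1-1/2) × (1-1/3) × (1-1/109)
= 1308 × 1/2 × 2/3 × 108/109 = 432

φ(1308) = 432


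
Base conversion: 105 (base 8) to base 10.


105 (base 8) = 69 (decimal)
69 (decimal) = 69 (base 10)


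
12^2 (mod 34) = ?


12^1 mod 34 = 12
12^2 mod 34 = 8


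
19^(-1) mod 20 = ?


Use the extended Euclidean algorithm on (20, 19); each row r = 20*s + 19*t:
r=20, s=1, t=0
r=19, s=0, t=1
q=1: r=1, s=1, t=-1   [20*(1) + 19*(-1) = 1]
q=19: r=0, s=-19, t=20   [20*(-19) + 19*(20) = 0]
GCD = 1 with t = -1, so 19*(-1) ≡ 1 (mod 20)
Inverse = -1 mod 20 = 19
Check: 19 * 19 = 361 ≡ 1 (mod 20)

19^(-1) ≡ 19 (mod 20)


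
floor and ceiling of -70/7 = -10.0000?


-70/7 = -10.0000
floor = -10
ceil = -10

floor = -10, ceil = -10


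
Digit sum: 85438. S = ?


8 + 5 + 4 + 3 + 8 = 28


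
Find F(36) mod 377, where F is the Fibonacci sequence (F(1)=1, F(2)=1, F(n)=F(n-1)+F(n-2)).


F(k) mod 377 for k=1..36:
1, 1, 2, 3, 5, 8, 13, 21, 34, 55, 89, 144, 233, 0, 233, 233, 89, 322, 34, 356, 13, 369, 5, 374, 2, 376, 1, 0, 1, 1, 2, 3, 5, 8, 13, 21
F(36) mod 377 = 21


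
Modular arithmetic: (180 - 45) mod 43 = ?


180 - 45 = 135
135 mod 43 = 6


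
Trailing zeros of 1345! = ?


floor(1345/5) = 269
floor(1345/25) = 53
floor(1345/125) = 10
floor(1345/625) = 2
Total = 334

334 trailing zeros


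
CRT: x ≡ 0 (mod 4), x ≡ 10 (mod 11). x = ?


M = 4*11 = 44
M1 = M/4 = 11, M2 = M/11 = 4
M1^(-1) mod 4 = 3, M2^(-1) mod 11 = 3
x = 0*11*3 + 10*4*3 = 120
120 mod 44 = 32
Check: 32 mod 4 = 0 ✓, 32 mod 11 = 10 ✓

x ≡ 32 (mod 44)


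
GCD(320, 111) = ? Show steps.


320 = 2 * 111 + 98
111 = 1 * 98 + 13
98 = 7 * 13 + 7
13 = 1 * 7 + 6
7 = 1 * 6 + 1
6 = 6 * 1 + 0
GCD = 1


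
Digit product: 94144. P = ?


9 × 4 × 1 × 4 × 4 = 576


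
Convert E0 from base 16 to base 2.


E0 (base 16) = 224 (decimal)
224 (decimal) = 11100000 (base 2)


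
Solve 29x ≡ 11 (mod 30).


GCD(29, 30) = 1, unique solution
a^(-1) mod 30 = 29
x = 29 * 11 mod 30 = 19

x ≡ 19 (mod 30)


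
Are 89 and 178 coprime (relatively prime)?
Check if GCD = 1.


Euclidean algorithm:
178 = 2 * 89 + 0
GCD(89, 178) = 89

No, not coprime (GCD = 89)


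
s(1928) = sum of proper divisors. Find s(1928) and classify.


Proper divisors: 1, 2, 4, 8, 241, 482, 964
Sum = 1 + 2 + 4 + 8 + 241 + 482 + 964 = 1702
1702 < 1928 → deficient

s(1928) = 1702 (deficient)


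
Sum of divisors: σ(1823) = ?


Divisors of 1823: 1, 1823
Sum = 1 + 1823 = 1824

σ(1823) = 1824


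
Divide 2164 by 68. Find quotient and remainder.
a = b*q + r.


2164 = 68 * 31 + 56
Check: 2108 + 56 = 2164

q = 31, r = 56


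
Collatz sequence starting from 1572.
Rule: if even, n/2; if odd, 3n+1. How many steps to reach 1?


1572 → 786 → 393 → 1180 → 590 → 295 → 886 → 443 → 1330 → 665 → 1996 → 998 → 499 → 1498 → 749 → 2248 → 1124 → 562 → 281 → 844 → 422 → 211 → 634 → 317 → 952 → 476 → 238 → 119 → 358 → 179 → 538 → 269 → 808 → 404 → 202 → 101 → 304 → 152 → 76 → 38 → 19 → 58 → 29 → 88 → 44 → 22 → 11 → 34 → 17 → 52 → 26 → 13 → 40 → 20 → 10 → 5 → 16 → 8 → 4 → 2 → 1
Total steps = 60

60 steps


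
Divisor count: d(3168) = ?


3168 = 2^5 × 3^2 × 11^1
d(3168) = (5+1) × (2+1) × (1+1) = 36

36 divisors


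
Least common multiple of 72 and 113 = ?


GCD(72, 113) = 1
LCM = 72*113/1 = 8136/1 = 8136

LCM = 8136


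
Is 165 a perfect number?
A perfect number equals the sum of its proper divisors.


Proper divisors of 165: 1, 3, 5, 11, 15, 33, 55
Sum = 1 + 3 + 5 + 11 + 15 + 33 + 55 = 123

No, 165 is not perfect (123 ≠ 165)


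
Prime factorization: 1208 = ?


1208 / 2 = 604
604 / 2 = 302
302 / 2 = 151
151 / 151 = 1
1208 = 2^3 × 151


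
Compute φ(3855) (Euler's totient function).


3855 = 3 × 5 × 257
Prime factors: 3, 5, 257
φ(3855) = 3855 × (1-1/3) × (1-1/5) × (1-1/257)
= 3855 × 2/3 × 4/5 × 256/257 = 2048

φ(3855) = 2048


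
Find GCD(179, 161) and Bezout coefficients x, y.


Tabular extended Euclidean (each row: r = 179*s + 161*t):
r=179, s=1, t=0
r=161, s=0, t=1
q=1: r=18, s=1, t=-1   [179*(1) + 161*(-1) = 18]
q=8: r=17, s=-8, t=9   [179*(-8) + 161*(9) = 17]
q=1: r=1, s=9, t=-10   [179*(9) + 161*(-10) = 1]
q=17: r=0, s=-161, t=179   [179*(-161) + 161*(179) = 0]
GCD = 1; from the row with r=1: x=9, y=-10
Check: 179*(9) + 161*(-10) = 1611 - 1610 = 1

GCD = 1, x = 9, y = -10


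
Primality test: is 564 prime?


564 / 2 = 282 (exact division)
564 is NOT prime.

No, 564 is not prime


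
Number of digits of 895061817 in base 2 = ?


895061817 in base 2 = 110101010110011000111100111001
Number of digits = 30

30 digits (base 2)


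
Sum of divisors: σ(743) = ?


Divisors of 743: 1, 743
Sum = 1 + 743 = 744

σ(743) = 744


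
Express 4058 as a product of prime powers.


4058 / 2 = 2029
2029 / 2029 = 1
4058 = 2 × 2029


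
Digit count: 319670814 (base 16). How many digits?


319670814 in base 16 = 130DCA1E
Number of digits = 8

8 digits (base 16)


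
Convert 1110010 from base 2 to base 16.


1110010 (base 2) = 114 (decimal)
114 (decimal) = 72 (base 16)


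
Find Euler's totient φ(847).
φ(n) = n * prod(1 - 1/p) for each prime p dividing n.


847 = 7 × 11^2
Prime factors: 7, 11
φ(847) = 847 × (1-1/7) × (1-1/11)
= 847 × 6/7 × 10/11 = 660

φ(847) = 660


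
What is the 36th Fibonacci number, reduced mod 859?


F(k) mod 859 for k=1..36:
1, 1, 2, 3, 5, 8, 13, 21, 34, 55, 89, 144, 233, 377, 610, 128, 738, 7, 745, 752, 638, 531, 310, 841, 292, 274, 566, 840, 547, 528, 216, 744, 101, 845, 87, 73
F(36) mod 859 = 73


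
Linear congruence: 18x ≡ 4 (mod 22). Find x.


GCD(18, 22) = 2 divides 4
Divide: 9x ≡ 2 (mod 11)
x ≡ 10 (mod 11)


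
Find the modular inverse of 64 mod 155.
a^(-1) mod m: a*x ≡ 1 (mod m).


Use the extended Euclidean algorithm on (155, 64); each row r = 155*s + 64*t:
r=155, s=1, t=0
r=64, s=0, t=1
q=2: r=27, s=1, t=-2   [155*(1) + 64*(-2) = 27]
q=2: r=10, s=-2, t=5   [155*(-2) + 64*(5) = 10]
q=2: r=7, s=5, t=-12   [155*(5) + 64*(-12) = 7]
q=1: r=3, s=-7, t=17   [155*(-7) + 64*(17) = 3]
q=2: r=1, s=19, t=-46   [155*(19) + 64*(-46) = 1]
q=3: r=0, s=-64, t=155   [155*(-64) + 64*(155) = 0]
GCD = 1 with t = -46, so 64*(-46) ≡ 1 (mod 155)
Inverse = -46 mod 155 = 109
Check: 64 * 109 = 6976 ≡ 1 (mod 155)

64^(-1) ≡ 109 (mod 155)


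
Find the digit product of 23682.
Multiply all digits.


2 × 3 × 6 × 8 × 2 = 576


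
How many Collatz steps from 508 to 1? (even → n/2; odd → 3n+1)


508 → 254 → 127 → 382 → 191 → 574 → 287 → 862 → 431 → 1294 → 647 → 1942 → 971 → 2914 → 1457 → 4372 → 2186 → 1093 → 3280 → 1640 → 820 → 410 → 205 → 616 → 308 → 154 → 77 → 232 → 116 → 58 → 29 → 88 → 44 → 22 → 11 → 34 → 17 → 52 → 26 → 13 → 40 → 20 → 10 → 5 → 16 → 8 → 4 → 2 → 1
Total steps = 48

48 steps


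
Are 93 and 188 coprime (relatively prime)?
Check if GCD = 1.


Euclidean algorithm:
188 = 2 * 93 + 2
93 = 46 * 2 + 1
2 = 2 * 1 + 0
GCD(93, 188) = 1

Yes, coprime (GCD = 1)


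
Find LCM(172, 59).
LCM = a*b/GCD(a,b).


GCD(172, 59) = 1
LCM = 172*59/1 = 10148/1 = 10148

LCM = 10148


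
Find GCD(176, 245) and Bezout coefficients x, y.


Tabular extended Euclidean (each row: r = 176*s + 245*t):
r=176, s=1, t=0
r=245, s=0, t=1
q=0: r=176, s=1, t=0   [176*(1) + 245*(0) = 176]
q=1: r=69, s=-1, t=1   [176*(-1) + 245*(1) = 69]
q=2: r=38, s=3, t=-2   [176*(3) + 245*(-2) = 38]
q=1: r=31, s=-4, t=3   [176*(-4) + 245*(3) = 31]
q=1: r=7, s=7, t=-5   [176*(7) + 245*(-5) = 7]
q=4: r=3, s=-32, t=23   [176*(-32) + 245*(23) = 3]
q=2: r=1, s=71, t=-51   [176*(71) + 245*(-51) = 1]
q=3: r=0, s=-245, t=176   [176*(-245) + 245*(176) = 0]
GCD = 1; from the row with r=1: x=71, y=-51
Check: 176*(71) + 245*(-51) = 12496 - 12495 = 1

GCD = 1, x = 71, y = -51


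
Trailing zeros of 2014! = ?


floor(2014/5) = 402
floor(2014/25) = 80
floor(2014/125) = 16
floor(2014/625) = 3
Total = 501

501 trailing zeros


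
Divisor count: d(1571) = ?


1571 = 1571^1
d(1571) = (1+1) = 2

2 divisors


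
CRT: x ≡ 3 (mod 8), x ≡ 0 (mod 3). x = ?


M = 8*3 = 24
M1 = M/8 = 3, M2 = M/3 = 8
M1^(-1) mod 8 = 3, M2^(-1) mod 3 = 2
x = 3*3*3 + 0*8*2 = 27
27 mod 24 = 3
Check: 3 mod 8 = 3 ✓, 3 mod 3 = 0 ✓

x ≡ 3 (mod 24)


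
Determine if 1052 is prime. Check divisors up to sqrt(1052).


1052 / 2 = 526 (exact division)
1052 is NOT prime.

No, 1052 is not prime


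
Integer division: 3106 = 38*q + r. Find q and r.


3106 = 38 * 81 + 28
Check: 3078 + 28 = 3106

q = 81, r = 28


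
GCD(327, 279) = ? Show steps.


327 = 1 * 279 + 48
279 = 5 * 48 + 39
48 = 1 * 39 + 9
39 = 4 * 9 + 3
9 = 3 * 3 + 0
GCD = 3


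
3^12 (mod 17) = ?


3^1 mod 17 = 3
3^2 mod 17 = 9
3^3 mod 17 = 10
3^4 mod 17 = 13
3^5 mod 17 = 5
3^6 mod 17 = 15
3^7 mod 17 = 11
3^8 mod 17 = 16
3^9 mod 17 = 14
3^10 mod 17 = 8
3^11 mod 17 = 7
3^12 mod 17 = 4


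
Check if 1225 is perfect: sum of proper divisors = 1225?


Proper divisors of 1225: 1, 5, 7, 25, 35, 49, 175, 245
Sum = 1 + 5 + 7 + 25 + 35 + 49 + 175 + 245 = 542

No, 1225 is not perfect (542 ≠ 1225)


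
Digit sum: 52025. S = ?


5 + 2 + 0 + 2 + 5 = 14


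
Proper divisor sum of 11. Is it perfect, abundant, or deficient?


Proper divisors: 1
Sum = 1 = 1
1 < 11 → deficient

s(11) = 1 (deficient)


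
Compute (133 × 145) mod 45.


133 × 145 = 19285
19285 mod 45 = 25


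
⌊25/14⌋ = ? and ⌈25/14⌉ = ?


25/14 = 1.7857
floor = 1
ceil = 2

floor = 1, ceil = 2


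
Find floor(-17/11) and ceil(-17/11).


-17/11 = -1.5455
floor = -2
ceil = -1

floor = -2, ceil = -1


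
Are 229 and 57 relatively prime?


Euclidean algorithm:
229 = 4 * 57 + 1
57 = 57 * 1 + 0
GCD(229, 57) = 1

Yes, coprime (GCD = 1)


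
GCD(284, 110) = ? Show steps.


284 = 2 * 110 + 64
110 = 1 * 64 + 46
64 = 1 * 46 + 18
46 = 2 * 18 + 10
18 = 1 * 10 + 8
10 = 1 * 8 + 2
8 = 4 * 2 + 0
GCD = 2


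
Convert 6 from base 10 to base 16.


6 (base 10) = 6 (decimal)
6 (decimal) = 6 (base 16)


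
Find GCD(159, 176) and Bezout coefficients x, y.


Tabular extended Euclidean (each row: r = 159*s + 176*t):
r=159, s=1, t=0
r=176, s=0, t=1
q=0: r=159, s=1, t=0   [159*(1) + 176*(0) = 159]
q=1: r=17, s=-1, t=1   [159*(-1) + 176*(1) = 17]
q=9: r=6, s=10, t=-9   [159*(10) + 176*(-9) = 6]
q=2: r=5, s=-21, t=19   [159*(-21) + 176*(19) = 5]
q=1: r=1, s=31, t=-28   [159*(31) + 176*(-28) = 1]
q=5: r=0, s=-176, t=159   [159*(-176) + 176*(159) = 0]
GCD = 1; from the row with r=1: x=31, y=-28
Check: 159*(31) + 176*(-28) = 4929 - 4928 = 1

GCD = 1, x = 31, y = -28


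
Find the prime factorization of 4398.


4398 / 2 = 2199
2199 / 3 = 733
733 / 733 = 1
4398 = 2 × 3 × 733


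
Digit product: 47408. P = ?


4 × 7 × 4 × 0 × 8 = 0


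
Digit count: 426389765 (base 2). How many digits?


426389765 in base 2 = 11001011010100011000100000101
Number of digits = 29

29 digits (base 2)


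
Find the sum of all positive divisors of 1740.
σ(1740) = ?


Divisors of 1740: 1, 2, 3, 4, 5, 6, 10, 12, 15, 20, 29, 30, 58, 60, 87, 116, 145, 174, 290, 348, 435, 580, 870, 1740
Sum = 1 + 2 + 3 + 4 + 5 + 6 + 10 + 12 + 15 + 20 + 29 + 30 + 58 + 60 + 87 + 116 + 145 + 174 + 290 + 348 + 435 + 580 + 870 + 1740 = 5040

σ(1740) = 5040


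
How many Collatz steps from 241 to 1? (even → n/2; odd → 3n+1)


241 → 724 → 362 → 181 → 544 → 272 → 136 → 68 → 34 → 17 → 52 → 26 → 13 → 40 → 20 → 10 → 5 → 16 → 8 → 4 → 2 → 1
Total steps = 21

21 steps


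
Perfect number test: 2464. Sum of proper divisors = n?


Proper divisors of 2464: 1, 2, 4, 7, 8, 11, 14, 16, 22, 28, 32, 44, 56, 77, 88, 112, 154, 176, 224, 308, 352, 616, 1232
Sum = 1 + 2 + 4 + 7 + 8 + 11 + 14 + 16 + 22 + 28 + 32 + 44 + 56 + 77 + 88 + 112 + 154 + 176 + 224 + 308 + 352 + 616 + 1232 = 3584

No, 2464 is not perfect (3584 ≠ 2464)


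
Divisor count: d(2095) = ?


2095 = 5^1 × 419^1
d(2095) = (1+1) × (1+1) = 4

4 divisors


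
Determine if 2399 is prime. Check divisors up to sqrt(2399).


Check divisors up to sqrt(2399) = 48.9796
No divisors found.
2399 is prime.

Yes, 2399 is prime


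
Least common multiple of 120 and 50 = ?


GCD(120, 50) = 10
LCM = 120*50/10 = 6000/10 = 600

LCM = 600


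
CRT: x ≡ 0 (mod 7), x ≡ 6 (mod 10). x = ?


M = 7*10 = 70
M1 = M/7 = 10, M2 = M/10 = 7
M1^(-1) mod 7 = 5, M2^(-1) mod 10 = 3
x = 0*10*5 + 6*7*3 = 126
126 mod 70 = 56
Check: 56 mod 7 = 0 ✓, 56 mod 10 = 6 ✓

x ≡ 56 (mod 70)


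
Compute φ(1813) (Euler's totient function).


1813 = 7^2 × 37
Prime factors: 7, 37
φ(1813) = 1813 × (1-1/7) × (1-1/37)
= 1813 × 6/7 × 36/37 = 1512

φ(1813) = 1512


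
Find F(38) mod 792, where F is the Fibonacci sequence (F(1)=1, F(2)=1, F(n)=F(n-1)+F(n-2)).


F(k) mod 792 for k=1..38:
1, 1, 2, 3, 5, 8, 13, 21, 34, 55, 89, 144, 233, 377, 610, 195, 13, 208, 221, 429, 650, 287, 145, 432, 577, 217, 2, 219, 221, 440, 661, 309, 178, 487, 665, 360, 233, 593
F(38) mod 792 = 593


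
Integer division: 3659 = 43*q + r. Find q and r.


3659 = 43 * 85 + 4
Check: 3655 + 4 = 3659

q = 85, r = 4


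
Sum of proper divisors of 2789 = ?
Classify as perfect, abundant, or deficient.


Proper divisors: 1
Sum = 1 = 1
1 < 2789 → deficient

s(2789) = 1 (deficient)


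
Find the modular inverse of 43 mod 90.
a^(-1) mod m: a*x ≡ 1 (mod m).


Use the extended Euclidean algorithm on (90, 43); each row r = 90*s + 43*t:
r=90, s=1, t=0
r=43, s=0, t=1
q=2: r=4, s=1, t=-2   [90*(1) + 43*(-2) = 4]
q=10: r=3, s=-10, t=21   [90*(-10) + 43*(21) = 3]
q=1: r=1, s=11, t=-23   [90*(11) + 43*(-23) = 1]
q=3: r=0, s=-43, t=90   [90*(-43) + 43*(90) = 0]
GCD = 1 with t = -23, so 43*(-23) ≡ 1 (mod 90)
Inverse = -23 mod 90 = 67
Check: 43 * 67 = 2881 ≡ 1 (mod 90)

43^(-1) ≡ 67 (mod 90)


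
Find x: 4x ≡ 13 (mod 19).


GCD(4, 19) = 1, unique solution
a^(-1) mod 19 = 5
x = 5 * 13 mod 19 = 8

x ≡ 8 (mod 19)


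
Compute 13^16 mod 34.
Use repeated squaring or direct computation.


13^1 mod 34 = 13
13^2 mod 34 = 33
13^3 mod 34 = 21
13^4 mod 34 = 1
13^5 mod 34 = 13
13^6 mod 34 = 33
13^7 mod 34 = 21
13^8 mod 34 = 1
13^9 mod 34 = 13
13^10 mod 34 = 33
13^11 mod 34 = 21
13^12 mod 34 = 1
13^13 mod 34 = 13
13^14 mod 34 = 33
13^15 mod 34 = 21
13^16 mod 34 = 1


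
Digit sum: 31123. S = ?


3 + 1 + 1 + 2 + 3 = 10


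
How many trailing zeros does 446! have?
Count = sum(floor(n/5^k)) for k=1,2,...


floor(446/5) = 89
floor(446/25) = 17
floor(446/125) = 3
Total = 109

109 trailing zeros


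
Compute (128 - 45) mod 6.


128 - 45 = 83
83 mod 6 = 5


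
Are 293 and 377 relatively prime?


Euclidean algorithm:
377 = 1 * 293 + 84
293 = 3 * 84 + 41
84 = 2 * 41 + 2
41 = 20 * 2 + 1
2 = 2 * 1 + 0
GCD(293, 377) = 1

Yes, coprime (GCD = 1)


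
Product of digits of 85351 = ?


8 × 5 × 3 × 5 × 1 = 600


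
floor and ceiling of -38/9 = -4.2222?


-38/9 = -4.2222
floor = -5
ceil = -4

floor = -5, ceil = -4


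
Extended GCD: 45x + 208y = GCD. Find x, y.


Tabular extended Euclidean (each row: r = 45*s + 208*t):
r=45, s=1, t=0
r=208, s=0, t=1
q=0: r=45, s=1, t=0   [45*(1) + 208*(0) = 45]
q=4: r=28, s=-4, t=1   [45*(-4) + 208*(1) = 28]
q=1: r=17, s=5, t=-1   [45*(5) + 208*(-1) = 17]
q=1: r=11, s=-9, t=2   [45*(-9) + 208*(2) = 11]
q=1: r=6, s=14, t=-3   [45*(14) + 208*(-3) = 6]
q=1: r=5, s=-23, t=5   [45*(-23) + 208*(5) = 5]
q=1: r=1, s=37, t=-8   [45*(37) + 208*(-8) = 1]
q=5: r=0, s=-208, t=45   [45*(-208) + 208*(45) = 0]
GCD = 1; from the row with r=1: x=37, y=-8
Check: 45*(37) + 208*(-8) = 1665 - 1664 = 1

GCD = 1, x = 37, y = -8


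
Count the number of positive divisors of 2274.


2274 = 2^1 × 3^1 × 379^1
d(2274) = (1+1) × (1+1) × (1+1) = 8

8 divisors


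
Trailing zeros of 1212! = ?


floor(1212/5) = 242
floor(1212/25) = 48
floor(1212/125) = 9
floor(1212/625) = 1
Total = 300

300 trailing zeros


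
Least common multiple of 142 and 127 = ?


GCD(142, 127) = 1
LCM = 142*127/1 = 18034/1 = 18034

LCM = 18034


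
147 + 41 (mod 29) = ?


147 + 41 = 188
188 mod 29 = 14


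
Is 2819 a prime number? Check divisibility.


Check divisors up to sqrt(2819) = 53.0943
No divisors found.
2819 is prime.

Yes, 2819 is prime


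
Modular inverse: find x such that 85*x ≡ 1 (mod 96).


Use the extended Euclidean algorithm on (96, 85); each row r = 96*s + 85*t:
r=96, s=1, t=0
r=85, s=0, t=1
q=1: r=11, s=1, t=-1   [96*(1) + 85*(-1) = 11]
q=7: r=8, s=-7, t=8   [96*(-7) + 85*(8) = 8]
q=1: r=3, s=8, t=-9   [96*(8) + 85*(-9) = 3]
q=2: r=2, s=-23, t=26   [96*(-23) + 85*(26) = 2]
q=1: r=1, s=31, t=-35   [96*(31) + 85*(-35) = 1]
q=2: r=0, s=-85, t=96   [96*(-85) + 85*(96) = 0]
GCD = 1 with t = -35, so 85*(-35) ≡ 1 (mod 96)
Inverse = -35 mod 96 = 61
Check: 85 * 61 = 5185 ≡ 1 (mod 96)

85^(-1) ≡ 61 (mod 96)


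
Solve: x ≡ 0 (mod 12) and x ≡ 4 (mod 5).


M = 12*5 = 60
M1 = M/12 = 5, M2 = M/5 = 12
M1^(-1) mod 12 = 5, M2^(-1) mod 5 = 3
x = 0*5*5 + 4*12*3 = 144
144 mod 60 = 24
Check: 24 mod 12 = 0 ✓, 24 mod 5 = 4 ✓

x ≡ 24 (mod 60)


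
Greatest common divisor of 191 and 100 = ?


191 = 1 * 100 + 91
100 = 1 * 91 + 9
91 = 10 * 9 + 1
9 = 9 * 1 + 0
GCD = 1


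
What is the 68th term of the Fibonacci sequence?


Sequence: 1, 1, 2, 3, 5, 8, 13, 21, 34, 55, 89, 144, 233, 377, 610, 987, 1597, 2584, 4181, 6765, 10946, 17711, 28657, 46368, 75025, 121393, 196418, 317811, 514229, 832040, 1346269, 2178309, 3524578, 5702887, 9227465, 14930352, 24157817, 39088169, 63245986, 102334155, 165580141, 267914296, 433494437, 701408733, 1134903170, 1836311903, 2971215073, 4807526976, 7778742049, 12586269025, 20365011074, 32951280099, 53316291173, 86267571272, 139583862445, 225851433717, 365435296162, 591286729879, 956722026041, 1548008755920, 2504730781961, 4052739537881, 6557470319842, 10610209857723, 17167680177565, 27777890035288, 44945570212853, 72723460248141
F(68) = 72723460248141


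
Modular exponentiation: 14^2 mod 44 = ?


14^1 mod 44 = 14
14^2 mod 44 = 20


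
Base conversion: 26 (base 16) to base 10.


26 (base 16) = 38 (decimal)
38 (decimal) = 38 (base 10)


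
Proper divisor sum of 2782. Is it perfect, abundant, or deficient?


Proper divisors: 1, 2, 13, 26, 107, 214, 1391
Sum = 1 + 2 + 13 + 26 + 107 + 214 + 1391 = 1754
1754 < 2782 → deficient

s(2782) = 1754 (deficient)


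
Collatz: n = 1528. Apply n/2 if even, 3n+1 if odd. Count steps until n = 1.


1528 → 764 → 382 → 191 → 574 → 287 → 862 → 431 → 1294 → 647 → 1942 → 971 → 2914 → 1457 → 4372 → 2186 → 1093 → 3280 → 1640 → 820 → 410 → 205 → 616 → 308 → 154 → 77 → 232 → 116 → 58 → 29 → 88 → 44 → 22 → 11 → 34 → 17 → 52 → 26 → 13 → 40 → 20 → 10 → 5 → 16 → 8 → 4 → 2 → 1
Total steps = 47

47 steps


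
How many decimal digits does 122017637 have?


122017637 has 9 digits in base 10
floor(log10(122017637)) + 1 = floor(8.0864) + 1 = 9

9 digits (base 10)


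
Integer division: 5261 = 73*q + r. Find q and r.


5261 = 73 * 72 + 5
Check: 5256 + 5 = 5261

q = 72, r = 5


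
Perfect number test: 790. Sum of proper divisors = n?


Proper divisors of 790: 1, 2, 5, 10, 79, 158, 395
Sum = 1 + 2 + 5 + 10 + 79 + 158 + 395 = 650

No, 790 is not perfect (650 ≠ 790)


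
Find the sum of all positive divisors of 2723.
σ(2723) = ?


Divisors of 2723: 1, 7, 389, 2723
Sum = 1 + 7 + 389 + 2723 = 3120

σ(2723) = 3120


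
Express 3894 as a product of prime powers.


3894 / 2 = 1947
1947 / 3 = 649
649 / 11 = 59
59 / 59 = 1
3894 = 2 × 3 × 11 × 59


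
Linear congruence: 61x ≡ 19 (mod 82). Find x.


GCD(61, 82) = 1, unique solution
a^(-1) mod 82 = 39
x = 39 * 19 mod 82 = 3

x ≡ 3 (mod 82)


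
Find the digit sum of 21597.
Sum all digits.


2 + 1 + 5 + 9 + 7 = 24


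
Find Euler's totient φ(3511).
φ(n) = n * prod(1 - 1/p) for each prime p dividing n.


3511 = 3511
Prime factors: 3511
φ(3511) = 3511 × (1-1/3511)
= 3511 × 3510/3511 = 3510

φ(3511) = 3510


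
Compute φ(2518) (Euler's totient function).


2518 = 2 × 1259
Prime factors: 2, 1259
φ(2518) = 2518 × (1-1/2) × (1-1/1259)
= 2518 × 1/2 × 1258/1259 = 1258

φ(2518) = 1258


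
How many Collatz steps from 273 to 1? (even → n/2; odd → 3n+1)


273 → 820 → 410 → 205 → 616 → 308 → 154 → 77 → 232 → 116 → 58 → 29 → 88 → 44 → 22 → 11 → 34 → 17 → 52 → 26 → 13 → 40 → 20 → 10 → 5 → 16 → 8 → 4 → 2 → 1
Total steps = 29

29 steps


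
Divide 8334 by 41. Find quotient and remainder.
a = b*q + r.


8334 = 41 * 203 + 11
Check: 8323 + 11 = 8334

q = 203, r = 11


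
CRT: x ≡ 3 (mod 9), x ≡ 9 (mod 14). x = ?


M = 9*14 = 126
M1 = M/9 = 14, M2 = M/14 = 9
M1^(-1) mod 9 = 2, M2^(-1) mod 14 = 11
x = 3*14*2 + 9*9*11 = 975
975 mod 126 = 93
Check: 93 mod 9 = 3 ✓, 93 mod 14 = 9 ✓

x ≡ 93 (mod 126)


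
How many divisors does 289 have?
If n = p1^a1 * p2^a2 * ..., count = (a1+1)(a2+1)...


289 = 17^2
d(289) = (2+1) = 3

3 divisors


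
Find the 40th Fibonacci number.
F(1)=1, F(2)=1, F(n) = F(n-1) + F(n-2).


Sequence: 1, 1, 2, 3, 5, 8, 13, 21, 34, 55, 89, 144, 233, 377, 610, 987, 1597, 2584, 4181, 6765, 10946, 17711, 28657, 46368, 75025, 121393, 196418, 317811, 514229, 832040, 1346269, 2178309, 3524578, 5702887, 9227465, 14930352, 24157817, 39088169, 63245986, 102334155
F(40) = 102334155


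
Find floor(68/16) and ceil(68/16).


68/16 = 4.2500
floor = 4
ceil = 5

floor = 4, ceil = 5


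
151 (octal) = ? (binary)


151 (base 8) = 105 (decimal)
105 (decimal) = 1101001 (base 2)


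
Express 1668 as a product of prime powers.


1668 / 2 = 834
834 / 2 = 417
417 / 3 = 139
139 / 139 = 1
1668 = 2^2 × 3 × 139


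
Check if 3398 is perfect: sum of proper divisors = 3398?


Proper divisors of 3398: 1, 2, 1699
Sum = 1 + 2 + 1699 = 1702

No, 3398 is not perfect (1702 ≠ 3398)


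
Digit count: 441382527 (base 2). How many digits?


441382527 in base 2 = 11010010011101111011001111111
Number of digits = 29

29 digits (base 2)


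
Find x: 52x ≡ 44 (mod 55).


GCD(52, 55) = 1, unique solution
a^(-1) mod 55 = 18
x = 18 * 44 mod 55 = 22

x ≡ 22 (mod 55)


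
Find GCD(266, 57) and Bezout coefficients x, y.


Tabular extended Euclidean (each row: r = 266*s + 57*t):
r=266, s=1, t=0
r=57, s=0, t=1
q=4: r=38, s=1, t=-4   [266*(1) + 57*(-4) = 38]
q=1: r=19, s=-1, t=5   [266*(-1) + 57*(5) = 19]
q=2: r=0, s=3, t=-14   [266*(3) + 57*(-14) = 0]
GCD = 19; from the row with r=19: x=-1, y=5
Check: 266*(-1) + 57*(5) = -266 + 285 = 19

GCD = 19, x = -1, y = 5


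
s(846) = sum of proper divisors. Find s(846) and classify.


Proper divisors: 1, 2, 3, 6, 9, 18, 47, 94, 141, 282, 423
Sum = 1 + 2 + 3 + 6 + 9 + 18 + 47 + 94 + 141 + 282 + 423 = 1026
1026 > 846 → abundant

s(846) = 1026 (abundant)


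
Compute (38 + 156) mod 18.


38 + 156 = 194
194 mod 18 = 14


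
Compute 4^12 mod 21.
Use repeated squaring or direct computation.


4^1 mod 21 = 4
4^2 mod 21 = 16
4^3 mod 21 = 1
4^4 mod 21 = 4
4^5 mod 21 = 16
4^6 mod 21 = 1
4^7 mod 21 = 4
4^8 mod 21 = 16
4^9 mod 21 = 1
4^10 mod 21 = 4
4^11 mod 21 = 16
4^12 mod 21 = 1


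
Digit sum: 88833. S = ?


8 + 8 + 8 + 3 + 3 = 30


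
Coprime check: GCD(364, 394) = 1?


Euclidean algorithm:
394 = 1 * 364 + 30
364 = 12 * 30 + 4
30 = 7 * 4 + 2
4 = 2 * 2 + 0
GCD(364, 394) = 2

No, not coprime (GCD = 2)


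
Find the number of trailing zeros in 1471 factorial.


floor(1471/5) = 294
floor(1471/25) = 58
floor(1471/125) = 11
floor(1471/625) = 2
Total = 365

365 trailing zeros


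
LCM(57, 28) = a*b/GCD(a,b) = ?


GCD(57, 28) = 1
LCM = 57*28/1 = 1596/1 = 1596

LCM = 1596


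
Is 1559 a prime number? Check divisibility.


Check divisors up to sqrt(1559) = 39.4842
No divisors found.
1559 is prime.

Yes, 1559 is prime


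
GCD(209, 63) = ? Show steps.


209 = 3 * 63 + 20
63 = 3 * 20 + 3
20 = 6 * 3 + 2
3 = 1 * 2 + 1
2 = 2 * 1 + 0
GCD = 1


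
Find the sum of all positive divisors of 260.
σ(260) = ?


Divisors of 260: 1, 2, 4, 5, 10, 13, 20, 26, 52, 65, 130, 260
Sum = 1 + 2 + 4 + 5 + 10 + 13 + 20 + 26 + 52 + 65 + 130 + 260 = 588

σ(260) = 588


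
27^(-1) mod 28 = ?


Use the extended Euclidean algorithm on (28, 27); each row r = 28*s + 27*t:
r=28, s=1, t=0
r=27, s=0, t=1
q=1: r=1, s=1, t=-1   [28*(1) + 27*(-1) = 1]
q=27: r=0, s=-27, t=28   [28*(-27) + 27*(28) = 0]
GCD = 1 with t = -1, so 27*(-1) ≡ 1 (mod 28)
Inverse = -1 mod 28 = 27
Check: 27 * 27 = 729 ≡ 1 (mod 28)

27^(-1) ≡ 27 (mod 28)


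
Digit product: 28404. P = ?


2 × 8 × 4 × 0 × 4 = 0


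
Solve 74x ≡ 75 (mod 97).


GCD(74, 97) = 1, unique solution
a^(-1) mod 97 = 59
x = 59 * 75 mod 97 = 60

x ≡ 60 (mod 97)


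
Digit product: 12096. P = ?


1 × 2 × 0 × 9 × 6 = 0


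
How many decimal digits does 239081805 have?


239081805 has 9 digits in base 10
floor(log10(239081805)) + 1 = floor(8.3785) + 1 = 9

9 digits (base 10)


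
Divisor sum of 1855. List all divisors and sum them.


Divisors of 1855: 1, 5, 7, 35, 53, 265, 371, 1855
Sum = 1 + 5 + 7 + 35 + 53 + 265 + 371 + 1855 = 2592

σ(1855) = 2592


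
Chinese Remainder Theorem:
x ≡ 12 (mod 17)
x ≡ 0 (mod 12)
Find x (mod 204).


M = 17*12 = 204
M1 = M/17 = 12, M2 = M/12 = 17
M1^(-1) mod 17 = 10, M2^(-1) mod 12 = 5
x = 12*12*10 + 0*17*5 = 1440
1440 mod 204 = 12
Check: 12 mod 17 = 12 ✓, 12 mod 12 = 0 ✓

x ≡ 12 (mod 204)


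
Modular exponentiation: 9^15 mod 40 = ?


9^1 mod 40 = 9
9^2 mod 40 = 1
9^3 mod 40 = 9
9^4 mod 40 = 1
9^5 mod 40 = 9
9^6 mod 40 = 1
9^7 mod 40 = 9
9^8 mod 40 = 1
9^9 mod 40 = 9
9^10 mod 40 = 1
9^11 mod 40 = 9
9^12 mod 40 = 1
9^13 mod 40 = 9
9^14 mod 40 = 1
9^15 mod 40 = 9


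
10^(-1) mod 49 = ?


Use the extended Euclidean algorithm on (49, 10); each row r = 49*s + 10*t:
r=49, s=1, t=0
r=10, s=0, t=1
q=4: r=9, s=1, t=-4   [49*(1) + 10*(-4) = 9]
q=1: r=1, s=-1, t=5   [49*(-1) + 10*(5) = 1]
q=9: r=0, s=10, t=-49   [49*(10) + 10*(-49) = 0]
GCD = 1 with t = 5, so 10*(5) ≡ 1 (mod 49)
Inverse = 5 mod 49 = 5
Check: 10 * 5 = 50 ≡ 1 (mod 49)

10^(-1) ≡ 5 (mod 49)


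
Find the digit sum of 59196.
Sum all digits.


5 + 9 + 1 + 9 + 6 = 30


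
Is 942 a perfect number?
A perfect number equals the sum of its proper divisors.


Proper divisors of 942: 1, 2, 3, 6, 157, 314, 471
Sum = 1 + 2 + 3 + 6 + 157 + 314 + 471 = 954

No, 942 is not perfect (954 ≠ 942)


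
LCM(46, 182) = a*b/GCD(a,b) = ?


GCD(46, 182) = 2
LCM = 46*182/2 = 8372/2 = 4186

LCM = 4186


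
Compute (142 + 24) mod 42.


142 + 24 = 166
166 mod 42 = 40


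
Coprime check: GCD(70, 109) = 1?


Euclidean algorithm:
109 = 1 * 70 + 39
70 = 1 * 39 + 31
39 = 1 * 31 + 8
31 = 3 * 8 + 7
8 = 1 * 7 + 1
7 = 7 * 1 + 0
GCD(70, 109) = 1

Yes, coprime (GCD = 1)


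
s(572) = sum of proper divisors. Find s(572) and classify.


Proper divisors: 1, 2, 4, 11, 13, 22, 26, 44, 52, 143, 286
Sum = 1 + 2 + 4 + 11 + 13 + 22 + 26 + 44 + 52 + 143 + 286 = 604
604 > 572 → abundant

s(572) = 604 (abundant)


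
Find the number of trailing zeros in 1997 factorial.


floor(1997/5) = 399
floor(1997/25) = 79
floor(1997/125) = 15
floor(1997/625) = 3
Total = 496

496 trailing zeros


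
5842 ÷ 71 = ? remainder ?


5842 = 71 * 82 + 20
Check: 5822 + 20 = 5842

q = 82, r = 20


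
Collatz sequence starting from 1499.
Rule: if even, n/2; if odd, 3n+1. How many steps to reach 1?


1499 → 4498 → 2249 → 6748 → 3374 → 1687 → 5062 → 2531 → 7594 → 3797 → 11392 → 5696 → 2848 → 1424 → 712 → 356 → 178 → 89 → 268 → 134 → 67 → 202 → 101 → 304 → 152 → 76 → 38 → 19 → 58 → 29 → 88 → 44 → 22 → 11 → 34 → 17 → 52 → 26 → 13 → 40 → 20 → 10 → 5 → 16 → 8 → 4 → 2 → 1
Total steps = 47

47 steps


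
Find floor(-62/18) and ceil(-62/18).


-62/18 = -3.4444
floor = -4
ceil = -3

floor = -4, ceil = -3


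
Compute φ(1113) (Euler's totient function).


1113 = 3 × 7 × 53
Prime factors: 3, 7, 53
φ(1113) = 1113 × (1-1/3) × (1-1/7) × (1-1/53)
= 1113 × 2/3 × 6/7 × 52/53 = 624

φ(1113) = 624


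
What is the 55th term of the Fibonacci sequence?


Sequence: 1, 1, 2, 3, 5, 8, 13, 21, 34, 55, 89, 144, 233, 377, 610, 987, 1597, 2584, 4181, 6765, 10946, 17711, 28657, 46368, 75025, 121393, 196418, 317811, 514229, 832040, 1346269, 2178309, 3524578, 5702887, 9227465, 14930352, 24157817, 39088169, 63245986, 102334155, 165580141, 267914296, 433494437, 701408733, 1134903170, 1836311903, 2971215073, 4807526976, 7778742049, 12586269025, 20365011074, 32951280099, 53316291173, 86267571272, 139583862445
F(55) = 139583862445


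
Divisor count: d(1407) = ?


1407 = 3^1 × 7^1 × 67^1
d(1407) = (1+1) × (1+1) × (1+1) = 8

8 divisors


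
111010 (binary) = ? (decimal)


111010 (base 2) = 58 (decimal)
58 (decimal) = 58 (base 10)


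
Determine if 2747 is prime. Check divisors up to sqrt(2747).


2747 / 41 = 67 (exact division)
2747 is NOT prime.

No, 2747 is not prime


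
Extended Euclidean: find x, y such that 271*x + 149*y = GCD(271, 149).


Tabular extended Euclidean (each row: r = 271*s + 149*t):
r=271, s=1, t=0
r=149, s=0, t=1
q=1: r=122, s=1, t=-1   [271*(1) + 149*(-1) = 122]
q=1: r=27, s=-1, t=2   [271*(-1) + 149*(2) = 27]
q=4: r=14, s=5, t=-9   [271*(5) + 149*(-9) = 14]
q=1: r=13, s=-6, t=11   [271*(-6) + 149*(11) = 13]
q=1: r=1, s=11, t=-20   [271*(11) + 149*(-20) = 1]
q=13: r=0, s=-149, t=271   [271*(-149) + 149*(271) = 0]
GCD = 1; from the row with r=1: x=11, y=-20
Check: 271*(11) + 149*(-20) = 2981 - 2980 = 1

GCD = 1, x = 11, y = -20


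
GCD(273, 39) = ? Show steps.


273 = 7 * 39 + 0
GCD = 39


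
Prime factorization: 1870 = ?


1870 / 2 = 935
935 / 5 = 187
187 / 11 = 17
17 / 17 = 1
1870 = 2 × 5 × 11 × 17


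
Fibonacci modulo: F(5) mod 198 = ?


F(k) mod 198 for k=1..5:
1, 1, 2, 3, 5
F(5) mod 198 = 5


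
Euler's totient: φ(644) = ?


644 = 2^2 × 7 × 23
Prime factors: 2, 7, 23
φ(644) = 644 × (1-1/2) × (1-1/7) × (1-1/23)
= 644 × 1/2 × 6/7 × 22/23 = 264

φ(644) = 264


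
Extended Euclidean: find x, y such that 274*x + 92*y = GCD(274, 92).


Tabular extended Euclidean (each row: r = 274*s + 92*t):
r=274, s=1, t=0
r=92, s=0, t=1
q=2: r=90, s=1, t=-2   [274*(1) + 92*(-2) = 90]
q=1: r=2, s=-1, t=3   [274*(-1) + 92*(3) = 2]
q=45: r=0, s=46, t=-137   [274*(46) + 92*(-137) = 0]
GCD = 2; from the row with r=2: x=-1, y=3
Check: 274*(-1) + 92*(3) = -274 + 276 = 2

GCD = 2, x = -1, y = 3


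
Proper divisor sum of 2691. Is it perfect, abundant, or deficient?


Proper divisors: 1, 3, 9, 13, 23, 39, 69, 117, 207, 299, 897
Sum = 1 + 3 + 9 + 13 + 23 + 39 + 69 + 117 + 207 + 299 + 897 = 1677
1677 < 2691 → deficient

s(2691) = 1677 (deficient)


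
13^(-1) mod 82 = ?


Use the extended Euclidean algorithm on (82, 13); each row r = 82*s + 13*t:
r=82, s=1, t=0
r=13, s=0, t=1
q=6: r=4, s=1, t=-6   [82*(1) + 13*(-6) = 4]
q=3: r=1, s=-3, t=19   [82*(-3) + 13*(19) = 1]
q=4: r=0, s=13, t=-82   [82*(13) + 13*(-82) = 0]
GCD = 1 with t = 19, so 13*(19) ≡ 1 (mod 82)
Inverse = 19 mod 82 = 19
Check: 13 * 19 = 247 ≡ 1 (mod 82)

13^(-1) ≡ 19 (mod 82)


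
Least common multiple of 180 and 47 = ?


GCD(180, 47) = 1
LCM = 180*47/1 = 8460/1 = 8460

LCM = 8460


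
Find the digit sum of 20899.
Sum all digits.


2 + 0 + 8 + 9 + 9 = 28


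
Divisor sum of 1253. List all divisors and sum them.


Divisors of 1253: 1, 7, 179, 1253
Sum = 1 + 7 + 179 + 1253 = 1440

σ(1253) = 1440


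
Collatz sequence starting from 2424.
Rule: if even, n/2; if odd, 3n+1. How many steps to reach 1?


2424 → 1212 → 606 → 303 → 910 → 455 → 1366 → 683 → 2050 → 1025 → 3076 → 1538 → 769 → 2308 → 1154 → 577 → 1732 → 866 → 433 → 1300 → 650 → 325 → 976 → 488 → 244 → 122 → 61 → 184 → 92 → 46 → 23 → 70 → 35 → 106 → 53 → 160 → 80 → 40 → 20 → 10 → 5 → 16 → 8 → 4 → 2 → 1
Total steps = 45

45 steps


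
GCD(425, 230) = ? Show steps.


425 = 1 * 230 + 195
230 = 1 * 195 + 35
195 = 5 * 35 + 20
35 = 1 * 20 + 15
20 = 1 * 15 + 5
15 = 3 * 5 + 0
GCD = 5


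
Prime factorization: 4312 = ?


4312 / 2 = 2156
2156 / 2 = 1078
1078 / 2 = 539
539 / 7 = 77
77 / 7 = 11
11 / 11 = 1
4312 = 2^3 × 7^2 × 11


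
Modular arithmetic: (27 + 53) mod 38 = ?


27 + 53 = 80
80 mod 38 = 4


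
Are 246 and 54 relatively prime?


Euclidean algorithm:
246 = 4 * 54 + 30
54 = 1 * 30 + 24
30 = 1 * 24 + 6
24 = 4 * 6 + 0
GCD(246, 54) = 6

No, not coprime (GCD = 6)


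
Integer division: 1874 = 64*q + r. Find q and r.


1874 = 64 * 29 + 18
Check: 1856 + 18 = 1874

q = 29, r = 18


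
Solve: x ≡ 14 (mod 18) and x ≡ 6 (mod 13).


M = 18*13 = 234
M1 = M/18 = 13, M2 = M/13 = 18
M1^(-1) mod 18 = 7, M2^(-1) mod 13 = 8
x = 14*13*7 + 6*18*8 = 2138
2138 mod 234 = 32
Check: 32 mod 18 = 14 ✓, 32 mod 13 = 6 ✓

x ≡ 32 (mod 234)


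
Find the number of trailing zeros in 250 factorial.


floor(250/5) = 50
floor(250/25) = 10
floor(250/125) = 2
Total = 62

62 trailing zeros


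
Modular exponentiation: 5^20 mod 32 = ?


5^1 mod 32 = 5
5^2 mod 32 = 25
5^3 mod 32 = 29
5^4 mod 32 = 17
5^5 mod 32 = 21
5^6 mod 32 = 9
5^7 mod 32 = 13
5^8 mod 32 = 1
5^9 mod 32 = 5
5^10 mod 32 = 25
5^11 mod 32 = 29
5^12 mod 32 = 17
5^13 mod 32 = 21
5^14 mod 32 = 9
5^15 mod 32 = 13
5^16 mod 32 = 1
5^17 mod 32 = 5
5^18 mod 32 = 25
5^19 mod 32 = 29
5^20 mod 32 = 17


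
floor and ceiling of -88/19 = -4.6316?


-88/19 = -4.6316
floor = -5
ceil = -4

floor = -5, ceil = -4


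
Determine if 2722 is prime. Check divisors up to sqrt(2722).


2722 / 2 = 1361 (exact division)
2722 is NOT prime.

No, 2722 is not prime


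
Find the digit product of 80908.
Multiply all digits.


8 × 0 × 9 × 0 × 8 = 0


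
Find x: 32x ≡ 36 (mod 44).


GCD(32, 44) = 4 divides 36
Divide: 8x ≡ 9 (mod 11)
x ≡ 8 (mod 11)


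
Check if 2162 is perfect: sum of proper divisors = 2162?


Proper divisors of 2162: 1, 2, 23, 46, 47, 94, 1081
Sum = 1 + 2 + 23 + 46 + 47 + 94 + 1081 = 1294

No, 2162 is not perfect (1294 ≠ 2162)


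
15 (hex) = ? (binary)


15 (base 16) = 21 (decimal)
21 (decimal) = 10101 (base 2)


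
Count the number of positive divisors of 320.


320 = 2^6 × 5^1
d(320) = (6+1) × (1+1) = 14

14 divisors


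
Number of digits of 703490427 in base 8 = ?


703490427 in base 8 = 5173464573
Number of digits = 10

10 digits (base 8)


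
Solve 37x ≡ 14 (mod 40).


GCD(37, 40) = 1, unique solution
a^(-1) mod 40 = 13
x = 13 * 14 mod 40 = 22

x ≡ 22 (mod 40)


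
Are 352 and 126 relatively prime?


Euclidean algorithm:
352 = 2 * 126 + 100
126 = 1 * 100 + 26
100 = 3 * 26 + 22
26 = 1 * 22 + 4
22 = 5 * 4 + 2
4 = 2 * 2 + 0
GCD(352, 126) = 2

No, not coprime (GCD = 2)


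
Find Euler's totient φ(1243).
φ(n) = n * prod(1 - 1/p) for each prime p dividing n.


1243 = 11 × 113
Prime factors: 11, 113
φ(1243) = 1243 × (1-1/11) × (1-1/113)
= 1243 × 10/11 × 112/113 = 1120

φ(1243) = 1120


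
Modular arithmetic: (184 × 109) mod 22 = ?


184 × 109 = 20056
20056 mod 22 = 14


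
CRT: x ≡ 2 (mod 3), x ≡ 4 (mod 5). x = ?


M = 3*5 = 15
M1 = M/3 = 5, M2 = M/5 = 3
M1^(-1) mod 3 = 2, M2^(-1) mod 5 = 2
x = 2*5*2 + 4*3*2 = 44
44 mod 15 = 14
Check: 14 mod 3 = 2 ✓, 14 mod 5 = 4 ✓

x ≡ 14 (mod 15)


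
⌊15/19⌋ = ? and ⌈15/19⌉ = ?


15/19 = 0.7895
floor = 0
ceil = 1

floor = 0, ceil = 1


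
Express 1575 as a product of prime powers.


1575 / 3 = 525
525 / 3 = 175
175 / 5 = 35
35 / 5 = 7
7 / 7 = 1
1575 = 3^2 × 5^2 × 7


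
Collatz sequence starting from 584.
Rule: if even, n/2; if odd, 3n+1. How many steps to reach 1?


584 → 292 → 146 → 73 → 220 → 110 → 55 → 166 → 83 → 250 → 125 → 376 → 188 → 94 → 47 → 142 → 71 → 214 → 107 → 322 → 161 → 484 → 242 → 121 → 364 → 182 → 91 → 274 → 137 → 412 → 206 → 103 → 310 → 155 → 466 → 233 → 700 → 350 → 175 → 526 → 263 → 790 → 395 → 1186 → 593 → 1780 → 890 → 445 → 1336 → 668 → 334 → 167 → 502 → 251 → 754 → 377 → 1132 → 566 → 283 → 850 → 425 → 1276 → 638 → 319 → 958 → 479 → 1438 → 719 → 2158 → 1079 → 3238 → 1619 → 4858 → 2429 → 7288 → 3644 → 1822 → 911 → 2734 → 1367 → 4102 → 2051 → 6154 → 3077 → 9232 → 4616 → 2308 → 1154 → 577 → 1732 → 866 → 433 → 1300 → 650 → 325 → 976 → 488 → 244 → 122 → 61 → 184 → 92 → 46 → 23 → 70 → 35 → 106 → 53 → 160 → 80 → 40 → 20 → 10 → 5 → 16 → 8 → 4 → 2 → 1
Total steps = 118

118 steps


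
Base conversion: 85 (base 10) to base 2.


85 (base 10) = 85 (decimal)
85 (decimal) = 1010101 (base 2)


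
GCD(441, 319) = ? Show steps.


441 = 1 * 319 + 122
319 = 2 * 122 + 75
122 = 1 * 75 + 47
75 = 1 * 47 + 28
47 = 1 * 28 + 19
28 = 1 * 19 + 9
19 = 2 * 9 + 1
9 = 9 * 1 + 0
GCD = 1


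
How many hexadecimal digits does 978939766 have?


978939766 in base 16 = 3A596F76
Number of digits = 8

8 digits (base 16)


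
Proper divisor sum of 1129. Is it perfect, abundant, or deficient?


Proper divisors: 1
Sum = 1 = 1
1 < 1129 → deficient

s(1129) = 1 (deficient)


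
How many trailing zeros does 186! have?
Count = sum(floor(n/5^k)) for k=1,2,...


floor(186/5) = 37
floor(186/25) = 7
floor(186/125) = 1
Total = 45

45 trailing zeros


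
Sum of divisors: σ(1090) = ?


Divisors of 1090: 1, 2, 5, 10, 109, 218, 545, 1090
Sum = 1 + 2 + 5 + 10 + 109 + 218 + 545 + 1090 = 1980

σ(1090) = 1980


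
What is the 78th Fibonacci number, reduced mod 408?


F(k) mod 408 for k=1..78:
1, 1, 2, 3, 5, 8, 13, 21, 34, 55, 89, 144, 233, 377, 202, 171, 373, 136, 101, 237, 338, 167, 97, 264, 361, 217, 170, 387, 149, 128, 277, 405, 274, 271, 137, 0, 137, 137, 274, 3, 277, 280, 149, 21, 170, 191, 361, 144, 97, 241, 338, 171, 101, 272, 373, 237, 202, 31, 233, 264, 89, 353, 34, 387, 13, 400, 5, 405, 2, 407, 1, 0, 1, 1, 2, 3, 5, 8
F(78) mod 408 = 8


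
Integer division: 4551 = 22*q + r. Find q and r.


4551 = 22 * 206 + 19
Check: 4532 + 19 = 4551

q = 206, r = 19


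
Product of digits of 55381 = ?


5 × 5 × 3 × 8 × 1 = 600


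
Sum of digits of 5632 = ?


5 + 6 + 3 + 2 = 16


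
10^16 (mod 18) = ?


10^1 mod 18 = 10
10^2 mod 18 = 10
10^3 mod 18 = 10
10^4 mod 18 = 10
10^5 mod 18 = 10
10^6 mod 18 = 10
10^7 mod 18 = 10
10^8 mod 18 = 10
10^9 mod 18 = 10
10^10 mod 18 = 10
10^11 mod 18 = 10
10^12 mod 18 = 10
10^13 mod 18 = 10
10^14 mod 18 = 10
10^15 mod 18 = 10
10^16 mod 18 = 10


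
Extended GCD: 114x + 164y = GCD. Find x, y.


Tabular extended Euclidean (each row: r = 114*s + 164*t):
r=114, s=1, t=0
r=164, s=0, t=1
q=0: r=114, s=1, t=0   [114*(1) + 164*(0) = 114]
q=1: r=50, s=-1, t=1   [114*(-1) + 164*(1) = 50]
q=2: r=14, s=3, t=-2   [114*(3) + 164*(-2) = 14]
q=3: r=8, s=-10, t=7   [114*(-10) + 164*(7) = 8]
q=1: r=6, s=13, t=-9   [114*(13) + 164*(-9) = 6]
q=1: r=2, s=-23, t=16   [114*(-23) + 164*(16) = 2]
q=3: r=0, s=82, t=-57   [114*(82) + 164*(-57) = 0]
GCD = 2; from the row with r=2: x=-23, y=16
Check: 114*(-23) + 164*(16) = -2622 + 2624 = 2

GCD = 2, x = -23, y = 16
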